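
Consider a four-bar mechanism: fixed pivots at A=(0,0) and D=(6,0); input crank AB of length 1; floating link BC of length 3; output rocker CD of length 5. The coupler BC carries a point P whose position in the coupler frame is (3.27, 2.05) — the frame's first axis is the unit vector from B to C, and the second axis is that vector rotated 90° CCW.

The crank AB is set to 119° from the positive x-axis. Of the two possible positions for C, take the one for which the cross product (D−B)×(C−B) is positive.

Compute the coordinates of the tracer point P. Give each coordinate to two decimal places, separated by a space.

0.75 4.53

A=(0,0), D=(6.00,0)
B = A + 1.00·(cos119°, sin119°) = (-0.4848, 0.8746)
|BD| = 6.5435
circle(B,3.00) ∩ circle(D,5.00): a=2.0492, h=2.1911
  candidates: C₊=(1.8388,2.7721) cross=14.337; C₋=(1.2531,-1.5707) cross=-14.337
  mode + wants cross > 0 → take C=(1.8388,2.7721) (cross=14.337)
ex = (C−B)/|BC| = (0.7746,0.6325); ey = (-0.6325,0.7746)
P = B + 3.27·ex + 2.05·ey = (0.7513,4.5308)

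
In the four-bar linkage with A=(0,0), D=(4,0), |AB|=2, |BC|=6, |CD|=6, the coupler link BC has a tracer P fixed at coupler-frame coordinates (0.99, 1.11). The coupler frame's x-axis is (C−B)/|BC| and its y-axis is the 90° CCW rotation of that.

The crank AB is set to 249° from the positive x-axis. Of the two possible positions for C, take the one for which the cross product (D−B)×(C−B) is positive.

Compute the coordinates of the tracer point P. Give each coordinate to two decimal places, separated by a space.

A=(0,0), D=(4.00,0)
B = A + 2.00·(cos249°, sin249°) = (-0.7167, -1.8672)
|BD| = 5.0729
circle(B,6.00) ∩ circle(D,6.00): a=2.5364, h=5.4375
  candidates: C₊=(-0.3597,4.1222) cross=27.584; C₋=(3.6430,-5.9894) cross=-27.584
  mode + wants cross > 0 → take C=(-0.3597,4.1222) (cross=27.584)
ex = (C−B)/|BC| = (0.0595,0.9982); ey = (-0.9982,0.0595)
P = B + 0.99·ex + 1.11·ey = (-1.7659,-0.8129)

-1.77 -0.81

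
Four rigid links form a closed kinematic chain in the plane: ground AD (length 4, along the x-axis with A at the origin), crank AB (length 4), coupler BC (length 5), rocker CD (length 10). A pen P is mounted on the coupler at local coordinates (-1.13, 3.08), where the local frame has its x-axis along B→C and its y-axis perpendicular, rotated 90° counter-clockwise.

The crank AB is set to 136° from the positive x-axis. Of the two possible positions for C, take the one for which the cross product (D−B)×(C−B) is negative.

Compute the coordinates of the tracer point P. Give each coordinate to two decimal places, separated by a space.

A=(0,0), D=(4.00,0)
B = A + 4.00·(cos136°, sin136°) = (-2.8774, 2.7786)
|BD| = 7.4175
circle(B,5.00) ∩ circle(D,10.00): a=-1.3469, h=4.8152
  candidates: C₊=(-2.3224,7.7477) cross=35.716; C₋=(-5.9300,-1.1814) cross=-35.716
  mode - wants cross < 0 → take C=(-5.9300,-1.1814) (cross=-35.716)
ex = (C−B)/|BC| = (-0.6105,-0.7920); ey = (0.7920,-0.6105)
P = B + -1.13·ex + 3.08·ey = (0.2519,1.7932)

0.25 1.79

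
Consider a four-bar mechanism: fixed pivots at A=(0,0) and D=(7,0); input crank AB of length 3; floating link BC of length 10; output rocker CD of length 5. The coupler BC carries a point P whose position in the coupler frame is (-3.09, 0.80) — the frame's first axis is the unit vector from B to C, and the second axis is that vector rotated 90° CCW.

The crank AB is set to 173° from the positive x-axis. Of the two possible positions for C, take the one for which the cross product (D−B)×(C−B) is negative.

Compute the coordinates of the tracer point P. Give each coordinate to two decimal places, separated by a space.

A=(0,0), D=(7.00,0)
B = A + 3.00·(cos173°, sin173°) = (-2.9776, 0.3656)
|BD| = 9.9843
circle(B,10.00) ∩ circle(D,5.00): a=8.7481, h=4.8448
  candidates: C₊=(5.9420,4.8868) cross=48.372; C₋=(5.5871,-4.7962) cross=-48.372
  mode - wants cross < 0 → take C=(5.5871,-4.7962) (cross=-48.372)
ex = (C−B)/|BC| = (0.8565,-0.5162); ey = (0.5162,0.8565)
P = B + -3.09·ex + 0.80·ey = (-5.2112,2.6458)

-5.21 2.65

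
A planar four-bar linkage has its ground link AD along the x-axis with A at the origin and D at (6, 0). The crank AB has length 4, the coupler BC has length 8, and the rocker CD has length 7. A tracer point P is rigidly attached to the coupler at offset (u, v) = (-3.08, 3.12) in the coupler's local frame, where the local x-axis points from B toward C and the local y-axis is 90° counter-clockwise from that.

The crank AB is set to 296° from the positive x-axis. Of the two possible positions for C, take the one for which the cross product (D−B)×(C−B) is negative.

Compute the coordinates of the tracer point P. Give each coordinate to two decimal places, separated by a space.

A=(0,0), D=(6.00,0)
B = A + 4.00·(cos296°, sin296°) = (1.7535, -3.5952)
|BD| = 5.5640
circle(B,8.00) ∩ circle(D,7.00): a=4.1300, h=6.8515
  candidates: C₊=(0.4784,4.3026) cross=38.122; C₋=(9.3326,-6.1558) cross=-38.122
  mode - wants cross < 0 → take C=(9.3326,-6.1558) (cross=-38.122)
ex = (C−B)/|BC| = (0.9474,-0.3201); ey = (0.3201,0.9474)
P = B + -3.08·ex + 3.12·ey = (-0.1658,0.3465)

-0.17 0.35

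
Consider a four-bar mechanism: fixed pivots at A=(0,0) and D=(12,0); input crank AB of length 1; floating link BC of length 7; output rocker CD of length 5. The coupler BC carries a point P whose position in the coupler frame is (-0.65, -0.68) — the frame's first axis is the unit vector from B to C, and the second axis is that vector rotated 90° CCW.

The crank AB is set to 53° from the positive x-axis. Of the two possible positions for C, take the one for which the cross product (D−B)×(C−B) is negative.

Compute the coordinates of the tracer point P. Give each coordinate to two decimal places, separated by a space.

-0.23 0.37

A=(0,0), D=(12.00,0)
B = A + 1.00·(cos53°, sin53°) = (0.6018, 0.7986)
|BD| = 11.4261
circle(B,7.00) ∩ circle(D,5.00): a=6.7633, h=1.8050
  candidates: C₊=(7.4747,2.1265) cross=20.624; C₋=(7.2224,-1.4746) cross=-20.624
  mode - wants cross < 0 → take C=(7.2224,-1.4746) (cross=-20.624)
ex = (C−B)/|BC| = (0.9458,-0.3248); ey = (0.3248,0.9458)
P = B + -0.65·ex + -0.68·ey = (-0.2338,0.3666)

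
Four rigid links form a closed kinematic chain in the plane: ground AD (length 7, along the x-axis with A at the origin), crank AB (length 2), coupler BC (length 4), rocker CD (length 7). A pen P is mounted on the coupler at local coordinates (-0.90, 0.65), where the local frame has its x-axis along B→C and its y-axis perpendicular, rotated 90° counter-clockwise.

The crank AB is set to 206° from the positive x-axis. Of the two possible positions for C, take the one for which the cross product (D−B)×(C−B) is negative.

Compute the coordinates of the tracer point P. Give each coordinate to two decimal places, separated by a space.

A=(0,0), D=(7.00,0)
B = A + 2.00·(cos206°, sin206°) = (-1.7976, -0.8767)
|BD| = 8.8412
circle(B,4.00) ∩ circle(D,7.00): a=2.5543, h=3.0782
  candidates: C₊=(0.4389,2.4396) cross=27.215; C₋=(1.0494,-3.6865) cross=-27.215
  mode - wants cross < 0 → take C=(1.0494,-3.6865) (cross=-27.215)
ex = (C−B)/|BC| = (0.7117,-0.7024); ey = (0.7024,0.7117)
P = B + -0.90·ex + 0.65·ey = (-1.9816,0.2181)

-1.98 0.22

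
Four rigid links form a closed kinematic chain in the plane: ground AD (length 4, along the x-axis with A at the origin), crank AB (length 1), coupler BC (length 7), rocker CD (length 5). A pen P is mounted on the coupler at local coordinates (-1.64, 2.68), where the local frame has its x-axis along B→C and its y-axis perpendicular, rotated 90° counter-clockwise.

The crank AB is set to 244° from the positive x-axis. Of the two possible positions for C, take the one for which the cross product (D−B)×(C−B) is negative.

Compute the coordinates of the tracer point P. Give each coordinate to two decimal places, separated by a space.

A=(0,0), D=(4.00,0)
B = A + 1.00·(cos244°, sin244°) = (-0.4384, -0.8988)
|BD| = 4.5285
circle(B,7.00) ∩ circle(D,5.00): a=4.9141, h=4.9851
  candidates: C₊=(3.3886,4.9625) cross=22.575; C₋=(5.3674,-4.8094) cross=-22.575
  mode - wants cross < 0 → take C=(5.3674,-4.8094) (cross=-22.575)
ex = (C−B)/|BC| = (0.8294,-0.5587); ey = (0.5587,0.8294)
P = B + -1.64·ex + 2.68·ey = (-0.3014,2.2402)

-0.30 2.24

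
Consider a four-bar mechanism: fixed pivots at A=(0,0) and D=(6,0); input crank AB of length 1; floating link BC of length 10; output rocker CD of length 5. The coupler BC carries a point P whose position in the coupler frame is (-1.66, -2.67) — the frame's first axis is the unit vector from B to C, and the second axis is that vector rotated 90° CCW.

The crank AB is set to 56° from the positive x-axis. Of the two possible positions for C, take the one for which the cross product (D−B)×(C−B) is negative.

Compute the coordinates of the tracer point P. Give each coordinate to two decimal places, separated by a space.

A=(0,0), D=(6.00,0)
B = A + 1.00·(cos56°, sin56°) = (0.5592, 0.8290)
|BD| = 5.5036
circle(B,10.00) ∩ circle(D,5.00): a=9.5655, h=2.9156
  candidates: C₊=(10.4548,2.2705) cross=16.046; C₋=(9.5764,-3.4942) cross=-16.046
  mode - wants cross < 0 → take C=(9.5764,-3.4942) (cross=-16.046)
ex = (C−B)/|BC| = (0.9017,-0.4323); ey = (0.4323,0.9017)
P = B + -1.66·ex + -2.67·ey = (-2.0920,-0.8609)

-2.09 -0.86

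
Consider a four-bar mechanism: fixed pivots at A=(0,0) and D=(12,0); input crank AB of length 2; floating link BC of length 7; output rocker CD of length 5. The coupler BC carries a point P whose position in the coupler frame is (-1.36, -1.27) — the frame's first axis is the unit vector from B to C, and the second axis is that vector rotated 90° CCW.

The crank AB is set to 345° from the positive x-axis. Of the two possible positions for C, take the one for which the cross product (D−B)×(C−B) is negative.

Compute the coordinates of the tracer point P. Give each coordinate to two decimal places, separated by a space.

A=(0,0), D=(12.00,0)
B = A + 2.00·(cos345°, sin345°) = (1.9319, -0.5176)
|BD| = 10.0814
circle(B,7.00) ∩ circle(D,5.00): a=6.2310, h=3.1897
  candidates: C₊=(7.9909,2.9878) cross=32.157; C₋=(8.3184,-3.3832) cross=-32.157
  mode - wants cross < 0 → take C=(8.3184,-3.3832) (cross=-32.157)
ex = (C−B)/|BC| = (0.9124,-0.4094); ey = (0.4094,0.9124)
P = B + -1.36·ex + -1.27·ey = (0.1711,-1.1196)

0.17 -1.12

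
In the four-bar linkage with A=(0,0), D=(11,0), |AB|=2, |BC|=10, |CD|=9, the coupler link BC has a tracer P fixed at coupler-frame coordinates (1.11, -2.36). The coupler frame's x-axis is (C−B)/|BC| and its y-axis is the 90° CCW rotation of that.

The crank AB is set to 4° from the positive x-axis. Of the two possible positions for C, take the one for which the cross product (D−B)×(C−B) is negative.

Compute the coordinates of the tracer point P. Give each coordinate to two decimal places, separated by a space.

A=(0,0), D=(11.00,0)
B = A + 2.00·(cos4°, sin4°) = (1.9951, 0.1395)
|BD| = 9.0060
circle(B,10.00) ∩ circle(D,9.00): a=5.5578, h=8.3133
  candidates: C₊=(7.6811,8.3657) cross=74.869; C₋=(7.4235,-8.2589) cross=-74.869
  mode - wants cross < 0 → take C=(7.4235,-8.2589) (cross=-74.869)
ex = (C−B)/|BC| = (0.5428,-0.8398); ey = (0.8398,0.5428)
P = B + 1.11·ex + -2.36·ey = (0.6157,-2.0738)

0.62 -2.07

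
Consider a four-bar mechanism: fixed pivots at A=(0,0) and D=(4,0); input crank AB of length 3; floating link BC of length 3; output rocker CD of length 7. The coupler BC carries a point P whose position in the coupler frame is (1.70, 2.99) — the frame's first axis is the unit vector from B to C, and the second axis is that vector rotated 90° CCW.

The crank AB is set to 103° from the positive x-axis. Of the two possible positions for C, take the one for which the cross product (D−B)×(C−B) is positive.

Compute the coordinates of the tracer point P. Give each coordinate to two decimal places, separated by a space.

A=(0,0), D=(4.00,0)
B = A + 3.00·(cos103°, sin103°) = (-0.6749, 2.9231)
|BD| = 5.5135
circle(B,3.00) ∩ circle(D,7.00): a=-0.8707, h=2.8709
  candidates: C₊=(0.1089,5.8189) cross=15.829; C₋=(-2.9352,0.9505) cross=-15.829
  mode + wants cross > 0 → take C=(0.1089,5.8189) (cross=15.829)
ex = (C−B)/|BC| = (0.2613,0.9653); ey = (-0.9653,0.2613)
P = B + 1.70·ex + 2.99·ey = (-3.1168,5.3453)

-3.12 5.35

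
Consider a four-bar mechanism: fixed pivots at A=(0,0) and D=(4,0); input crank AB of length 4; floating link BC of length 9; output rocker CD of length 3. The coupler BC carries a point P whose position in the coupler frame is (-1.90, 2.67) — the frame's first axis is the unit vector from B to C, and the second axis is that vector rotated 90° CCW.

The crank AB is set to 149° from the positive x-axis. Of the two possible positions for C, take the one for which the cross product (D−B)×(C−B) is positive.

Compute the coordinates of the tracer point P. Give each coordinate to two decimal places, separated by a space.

A=(0,0), D=(4.00,0)
B = A + 4.00·(cos149°, sin149°) = (-3.4287, 2.0602)
|BD| = 7.7090
circle(B,9.00) ∩ circle(D,3.00): a=8.5244, h=2.8871
  candidates: C₊=(5.5572,2.5642) cross=22.257; C₋=(4.0141,-3.0000) cross=-22.257
  mode + wants cross > 0 → take C=(5.5572,2.5642) (cross=22.257)
ex = (C−B)/|BC| = (0.9984,0.0560); ey = (-0.0560,0.9984)
P = B + -1.90·ex + 2.67·ey = (-5.4752,4.6196)

-5.48 4.62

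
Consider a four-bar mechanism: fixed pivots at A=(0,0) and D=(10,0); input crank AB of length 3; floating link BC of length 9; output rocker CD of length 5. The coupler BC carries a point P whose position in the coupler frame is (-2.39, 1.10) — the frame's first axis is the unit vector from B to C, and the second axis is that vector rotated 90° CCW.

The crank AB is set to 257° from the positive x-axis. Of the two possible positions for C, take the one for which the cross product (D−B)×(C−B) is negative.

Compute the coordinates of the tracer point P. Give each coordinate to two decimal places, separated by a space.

-2.81 -1.39

A=(0,0), D=(10.00,0)
B = A + 3.00·(cos257°, sin257°) = (-0.6749, -2.9231)
|BD| = 11.0678
circle(B,9.00) ∩ circle(D,5.00): a=8.0638, h=3.9969
  candidates: C₊=(6.0470,3.0616) cross=44.238; C₋=(8.1582,-4.6484) cross=-44.238
  mode - wants cross < 0 → take C=(8.1582,-4.6484) (cross=-44.238)
ex = (C−B)/|BC| = (0.9815,-0.1917); ey = (0.1917,0.9815)
P = B + -2.39·ex + 1.10·ey = (-2.8097,-1.3853)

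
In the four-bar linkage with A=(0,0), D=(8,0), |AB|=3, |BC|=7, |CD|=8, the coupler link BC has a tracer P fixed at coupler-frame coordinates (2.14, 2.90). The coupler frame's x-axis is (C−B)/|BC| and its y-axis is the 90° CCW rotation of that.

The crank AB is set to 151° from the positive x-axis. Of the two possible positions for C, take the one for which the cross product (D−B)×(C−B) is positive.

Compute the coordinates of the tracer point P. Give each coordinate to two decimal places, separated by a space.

-2.88 5.05

A=(0,0), D=(8.00,0)
B = A + 3.00·(cos151°, sin151°) = (-2.6239, 1.4544)
|BD| = 10.7230
circle(B,7.00) ∩ circle(D,8.00): a=4.6620, h=5.2216
  candidates: C₊=(2.7033,5.9955) cross=55.991; C₋=(1.2869,-4.3513) cross=-55.991
  mode + wants cross > 0 → take C=(2.7033,5.9955) (cross=55.991)
ex = (C−B)/|BC| = (0.7610,0.6487); ey = (-0.6487,0.7610)
P = B + 2.14·ex + 2.90·ey = (-2.8765,5.0497)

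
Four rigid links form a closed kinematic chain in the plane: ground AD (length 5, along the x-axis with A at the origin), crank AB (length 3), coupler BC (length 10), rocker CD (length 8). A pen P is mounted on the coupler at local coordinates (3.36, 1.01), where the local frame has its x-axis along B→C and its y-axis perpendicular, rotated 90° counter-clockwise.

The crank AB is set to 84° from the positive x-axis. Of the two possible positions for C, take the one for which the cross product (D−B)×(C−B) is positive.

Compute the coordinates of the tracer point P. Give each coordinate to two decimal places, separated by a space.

3.11 5.11

A=(0,0), D=(5.00,0)
B = A + 3.00·(cos84°, sin84°) = (0.3136, 2.9836)
|BD| = 5.5556
circle(B,10.00) ∩ circle(D,8.00): a=6.0178, h=7.9866
  candidates: C₊=(9.6791,6.4889) cross=44.370; C₋=(1.1008,-6.9854) cross=-44.370
  mode + wants cross > 0 → take C=(9.6791,6.4889) (cross=44.370)
ex = (C−B)/|BC| = (0.9365,0.3505); ey = (-0.3505,0.9365)
P = B + 3.36·ex + 1.01·ey = (3.1063,5.1073)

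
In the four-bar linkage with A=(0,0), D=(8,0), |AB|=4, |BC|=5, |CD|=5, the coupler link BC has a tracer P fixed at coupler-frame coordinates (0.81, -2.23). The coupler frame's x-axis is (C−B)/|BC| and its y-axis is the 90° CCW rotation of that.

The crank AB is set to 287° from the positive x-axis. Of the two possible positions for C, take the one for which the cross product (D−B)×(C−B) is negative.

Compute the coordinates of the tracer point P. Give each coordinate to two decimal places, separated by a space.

1.61 -6.16

A=(0,0), D=(8.00,0)
B = A + 4.00·(cos287°, sin287°) = (1.1695, -3.8252)
|BD| = 7.8287
circle(B,5.00) ∩ circle(D,5.00): a=3.9143, h=3.1109
  candidates: C₊=(3.0647,0.8017) cross=24.355; C₋=(6.1048,-4.6269) cross=-24.355
  mode - wants cross < 0 → take C=(6.1048,-4.6269) (cross=-24.355)
ex = (C−B)/|BC| = (0.9871,-0.1603); ey = (0.1603,0.9871)
P = B + 0.81·ex + -2.23·ey = (1.6115,-6.1562)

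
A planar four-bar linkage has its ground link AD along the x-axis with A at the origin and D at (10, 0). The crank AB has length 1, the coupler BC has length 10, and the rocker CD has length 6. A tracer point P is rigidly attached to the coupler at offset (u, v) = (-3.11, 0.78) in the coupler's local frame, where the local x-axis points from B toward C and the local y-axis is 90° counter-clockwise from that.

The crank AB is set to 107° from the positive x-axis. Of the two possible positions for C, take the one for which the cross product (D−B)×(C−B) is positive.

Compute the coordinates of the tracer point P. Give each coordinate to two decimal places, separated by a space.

-3.39 0.13

A=(0,0), D=(10.00,0)
B = A + 1.00·(cos107°, sin107°) = (-0.2924, 0.9563)
|BD| = 10.3367
circle(B,10.00) ∩ circle(D,6.00): a=8.2641, h=5.6307
  candidates: C₊=(8.4572,5.7983) cross=58.203; C₋=(7.4154,-5.4148) cross=-58.203
  mode + wants cross > 0 → take C=(8.4572,5.7983) (cross=58.203)
ex = (C−B)/|BC| = (0.8750,0.4842); ey = (-0.4842,0.8750)
P = B + -3.11·ex + 0.78·ey = (-3.3912,0.1329)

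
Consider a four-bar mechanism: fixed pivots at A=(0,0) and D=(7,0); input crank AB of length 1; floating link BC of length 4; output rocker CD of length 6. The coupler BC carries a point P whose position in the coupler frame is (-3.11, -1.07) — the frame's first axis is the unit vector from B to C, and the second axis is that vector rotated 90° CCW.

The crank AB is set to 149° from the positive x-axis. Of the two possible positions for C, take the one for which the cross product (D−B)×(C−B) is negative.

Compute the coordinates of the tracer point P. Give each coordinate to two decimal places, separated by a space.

-3.62 2.30

A=(0,0), D=(7.00,0)
B = A + 1.00·(cos149°, sin149°) = (-0.8572, 0.5150)
|BD| = 7.8740
circle(B,4.00) ∩ circle(D,6.00): a=2.6670, h=2.9811
  candidates: C₊=(1.9991,3.3153) cross=23.473; C₋=(1.6091,-2.6341) cross=-23.473
  mode - wants cross < 0 → take C=(1.6091,-2.6341) (cross=-23.473)
ex = (C−B)/|BC| = (0.6166,-0.7873); ey = (0.7873,0.6166)
P = B + -3.11·ex + -1.07·ey = (-3.6171,2.3038)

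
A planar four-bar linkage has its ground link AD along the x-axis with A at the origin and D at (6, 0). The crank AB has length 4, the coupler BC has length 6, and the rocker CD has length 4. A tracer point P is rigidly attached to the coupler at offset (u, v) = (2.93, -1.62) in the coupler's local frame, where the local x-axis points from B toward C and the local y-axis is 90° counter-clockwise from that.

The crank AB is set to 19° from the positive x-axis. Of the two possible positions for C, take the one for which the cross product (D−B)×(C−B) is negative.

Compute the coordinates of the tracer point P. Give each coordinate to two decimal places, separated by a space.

3.80 -2.05

A=(0,0), D=(6.00,0)
B = A + 4.00·(cos19°, sin19°) = (3.7821, 1.3023)
|BD| = 2.5720
circle(B,6.00) ∩ circle(D,4.00): a=5.1740, h=3.0380
  candidates: C₊=(9.7821,1.3023) cross=7.814; C₋=(6.7056,-3.9373) cross=-7.814
  mode - wants cross < 0 → take C=(6.7056,-3.9373) (cross=-7.814)
ex = (C−B)/|BC| = (0.4873,-0.8733); ey = (0.8733,0.4873)
P = B + 2.93·ex + -1.62·ey = (3.7951,-2.0457)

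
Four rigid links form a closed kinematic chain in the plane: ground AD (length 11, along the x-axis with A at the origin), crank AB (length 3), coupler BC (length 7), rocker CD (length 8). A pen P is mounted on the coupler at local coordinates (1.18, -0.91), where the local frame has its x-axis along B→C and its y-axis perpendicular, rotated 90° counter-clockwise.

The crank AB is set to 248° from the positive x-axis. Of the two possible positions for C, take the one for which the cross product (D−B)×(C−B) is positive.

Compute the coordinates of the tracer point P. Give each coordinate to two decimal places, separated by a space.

0.33 -2.47

A=(0,0), D=(11.00,0)
B = A + 3.00·(cos248°, sin248°) = (-1.1238, -2.7816)
|BD| = 12.4388
circle(B,7.00) ∩ circle(D,8.00): a=5.6165, h=4.1780
  candidates: C₊=(3.4161,2.5466) cross=51.969; C₋=(5.2847,-5.5978) cross=-51.969
  mode + wants cross > 0 → take C=(3.4161,2.5466) (cross=51.969)
ex = (C−B)/|BC| = (0.6486,0.7612); ey = (-0.7612,0.6486)
P = B + 1.18·ex + -0.91·ey = (0.3341,-2.4736)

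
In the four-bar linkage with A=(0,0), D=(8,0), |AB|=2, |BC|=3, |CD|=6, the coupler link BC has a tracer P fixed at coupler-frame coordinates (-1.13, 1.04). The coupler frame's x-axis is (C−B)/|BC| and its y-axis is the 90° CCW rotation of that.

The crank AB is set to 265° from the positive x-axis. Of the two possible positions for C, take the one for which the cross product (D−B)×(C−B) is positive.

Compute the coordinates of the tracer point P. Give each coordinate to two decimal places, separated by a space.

-1.71 -2.02

A=(0,0), D=(8.00,0)
B = A + 2.00·(cos265°, sin265°) = (-0.1743, -1.9924)
|BD| = 8.4136
circle(B,3.00) ∩ circle(D,6.00): a=2.6023, h=1.4927
  candidates: C₊=(2.0005,0.0741) cross=12.559; C₋=(2.7074,-2.8264) cross=-12.559
  mode + wants cross > 0 → take C=(2.0005,0.0741) (cross=12.559)
ex = (C−B)/|BC| = (0.7249,0.6888); ey = (-0.6888,0.7249)
P = B + -1.13·ex + 1.04·ey = (-1.7099,-2.0168)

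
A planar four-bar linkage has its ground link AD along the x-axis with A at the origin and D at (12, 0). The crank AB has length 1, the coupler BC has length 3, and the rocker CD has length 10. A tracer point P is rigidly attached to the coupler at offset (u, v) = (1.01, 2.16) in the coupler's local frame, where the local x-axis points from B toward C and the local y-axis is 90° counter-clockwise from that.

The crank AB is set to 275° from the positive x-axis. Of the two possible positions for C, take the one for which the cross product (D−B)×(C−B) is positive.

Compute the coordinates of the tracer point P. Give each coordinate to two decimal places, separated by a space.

-0.86 1.19

A=(0,0), D=(12.00,0)
B = A + 1.00·(cos275°, sin275°) = (0.0872, -0.9962)
|BD| = 11.9544
circle(B,3.00) ∩ circle(D,10.00): a=2.1711, h=2.0704
  candidates: C₊=(2.0782,1.2479) cross=24.750; C₋=(2.4232,-2.8784) cross=-24.750
  mode + wants cross > 0 → take C=(2.0782,1.2479) (cross=24.750)
ex = (C−B)/|BC| = (0.6637,0.7480); ey = (-0.7480,0.6637)
P = B + 1.01·ex + 2.16·ey = (-0.8583,1.1928)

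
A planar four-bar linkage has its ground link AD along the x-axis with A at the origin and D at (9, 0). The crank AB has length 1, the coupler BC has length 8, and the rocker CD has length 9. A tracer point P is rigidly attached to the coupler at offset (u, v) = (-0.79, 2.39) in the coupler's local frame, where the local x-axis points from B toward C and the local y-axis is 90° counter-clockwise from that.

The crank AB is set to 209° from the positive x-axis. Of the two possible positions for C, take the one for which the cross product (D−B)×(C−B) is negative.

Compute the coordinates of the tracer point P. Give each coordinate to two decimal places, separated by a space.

0.68 1.49

A=(0,0), D=(9.00,0)
B = A + 1.00·(cos209°, sin209°) = (-0.8746, -0.4848)
|BD| = 9.8865
circle(B,8.00) ∩ circle(D,9.00): a=4.0835, h=6.8793
  candidates: C₊=(2.8666,6.5865) cross=68.012; C₋=(3.5413,-7.1556) cross=-68.012
  mode - wants cross < 0 → take C=(3.5413,-7.1556) (cross=-68.012)
ex = (C−B)/|BC| = (0.5520,-0.8338); ey = (0.8338,0.5520)
P = B + -0.79·ex + 2.39·ey = (0.6822,1.4932)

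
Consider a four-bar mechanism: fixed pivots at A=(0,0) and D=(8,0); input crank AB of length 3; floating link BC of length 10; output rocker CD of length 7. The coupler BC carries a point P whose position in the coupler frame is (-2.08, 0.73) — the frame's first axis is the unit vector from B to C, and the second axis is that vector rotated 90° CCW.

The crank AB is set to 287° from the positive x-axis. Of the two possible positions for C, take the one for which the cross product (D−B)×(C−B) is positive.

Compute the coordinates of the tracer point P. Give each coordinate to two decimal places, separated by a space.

-0.63 -4.48

A=(0,0), D=(8.00,0)
B = A + 3.00·(cos287°, sin287°) = (0.8771, -2.8689)
|BD| = 7.6789
circle(B,10.00) ∩ circle(D,7.00): a=7.1602, h=6.9808
  candidates: C₊=(4.9108,6.2815) cross=53.605; C₋=(10.1269,-6.6690) cross=-53.605
  mode + wants cross > 0 → take C=(4.9108,6.2815) (cross=53.605)
ex = (C−B)/|BC| = (0.4034,0.9150); ey = (-0.9150,0.4034)
P = B + -2.08·ex + 0.73·ey = (-0.6299,-4.4777)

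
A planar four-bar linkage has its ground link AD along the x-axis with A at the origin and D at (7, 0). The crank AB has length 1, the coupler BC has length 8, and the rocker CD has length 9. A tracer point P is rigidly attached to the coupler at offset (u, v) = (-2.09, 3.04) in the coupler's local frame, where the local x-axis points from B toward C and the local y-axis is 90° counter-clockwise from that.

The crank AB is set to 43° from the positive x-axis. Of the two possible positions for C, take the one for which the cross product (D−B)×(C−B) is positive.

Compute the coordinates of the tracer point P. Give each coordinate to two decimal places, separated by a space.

A=(0,0), D=(7.00,0)
B = A + 1.00·(cos43°, sin43°) = (0.7314, 0.6820)
|BD| = 6.3056
circle(B,8.00) ∩ circle(D,9.00): a=1.8048, h=7.7938
  candidates: C₊=(3.3685,8.2348) cross=49.145; C₋=(1.6826,-7.2612) cross=-49.145
  mode + wants cross > 0 → take C=(3.3685,8.2348) (cross=49.145)
ex = (C−B)/|BC| = (0.3296,0.9441); ey = (-0.9441,0.3296)
P = B + -2.09·ex + 3.04·ey = (-2.8277,-0.2891)

-2.83 -0.29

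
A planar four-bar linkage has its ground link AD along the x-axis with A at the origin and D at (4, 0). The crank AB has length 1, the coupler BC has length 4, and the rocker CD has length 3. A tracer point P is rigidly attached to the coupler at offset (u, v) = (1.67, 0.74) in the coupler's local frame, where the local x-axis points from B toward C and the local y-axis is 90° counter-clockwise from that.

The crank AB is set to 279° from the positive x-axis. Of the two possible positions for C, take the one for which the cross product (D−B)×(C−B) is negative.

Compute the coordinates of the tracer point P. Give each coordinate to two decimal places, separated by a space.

1.97 -1.18

A=(0,0), D=(4.00,0)
B = A + 1.00·(cos279°, sin279°) = (0.1564, -0.9877)
|BD| = 3.9684
circle(B,4.00) ∩ circle(D,3.00): a=2.8662, h=2.7902
  candidates: C₊=(2.2380,2.4280) cross=11.073; C₋=(3.6269,-2.9767) cross=-11.073
  mode - wants cross < 0 → take C=(3.6269,-2.9767) (cross=-11.073)
ex = (C−B)/|BC| = (0.8676,-0.4973); ey = (0.4973,0.8676)
P = B + 1.67·ex + 0.74·ey = (1.9733,-1.1761)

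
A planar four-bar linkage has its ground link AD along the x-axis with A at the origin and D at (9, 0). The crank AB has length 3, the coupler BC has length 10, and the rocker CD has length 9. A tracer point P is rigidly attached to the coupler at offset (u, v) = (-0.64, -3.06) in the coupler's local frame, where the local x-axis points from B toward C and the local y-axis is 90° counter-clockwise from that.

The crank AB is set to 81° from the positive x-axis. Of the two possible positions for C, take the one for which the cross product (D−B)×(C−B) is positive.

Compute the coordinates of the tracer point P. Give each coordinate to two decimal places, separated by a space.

A=(0,0), D=(9.00,0)
B = A + 3.00·(cos81°, sin81°) = (0.4693, 2.9631)
|BD| = 9.0306
circle(B,10.00) ∩ circle(D,9.00): a=5.5673, h=8.3069
  candidates: C₊=(8.4540,8.9834) cross=75.017; C₋=(3.0028,-6.7107) cross=-75.017
  mode + wants cross > 0 → take C=(8.4540,8.9834) (cross=75.017)
ex = (C−B)/|BC| = (0.7985,0.6020); ey = (-0.6020,0.7985)
P = B + -0.64·ex + -3.06·ey = (1.8005,0.1344)

1.80 0.13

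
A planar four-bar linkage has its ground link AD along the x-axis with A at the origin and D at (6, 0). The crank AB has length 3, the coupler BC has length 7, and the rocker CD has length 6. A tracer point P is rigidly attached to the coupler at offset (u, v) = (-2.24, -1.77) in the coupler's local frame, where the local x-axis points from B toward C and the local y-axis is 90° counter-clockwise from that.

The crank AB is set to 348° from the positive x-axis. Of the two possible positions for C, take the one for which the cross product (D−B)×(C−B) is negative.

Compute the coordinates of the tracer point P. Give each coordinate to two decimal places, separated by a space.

0.11 -0.19

A=(0,0), D=(6.00,0)
B = A + 3.00·(cos348°, sin348°) = (2.9344, -0.6237)
|BD| = 3.1284
circle(B,7.00) ∩ circle(D,6.00): a=3.6419, h=5.9780
  candidates: C₊=(5.3114,5.9604) cross=18.701; C₋=(7.6952,-5.7556) cross=-18.701
  mode - wants cross < 0 → take C=(7.6952,-5.7556) (cross=-18.701)
ex = (C−B)/|BC| = (0.6801,-0.7331); ey = (0.7331,0.6801)
P = B + -2.24·ex + -1.77·ey = (0.1134,-0.1853)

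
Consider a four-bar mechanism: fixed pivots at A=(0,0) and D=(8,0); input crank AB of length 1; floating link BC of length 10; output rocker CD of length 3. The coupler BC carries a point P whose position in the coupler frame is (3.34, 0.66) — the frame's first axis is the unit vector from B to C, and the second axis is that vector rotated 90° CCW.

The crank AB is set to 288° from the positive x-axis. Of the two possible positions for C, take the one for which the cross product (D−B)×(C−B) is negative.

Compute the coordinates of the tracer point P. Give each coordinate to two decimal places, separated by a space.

3.70 -0.64

A=(0,0), D=(8.00,0)
B = A + 1.00·(cos288°, sin288°) = (0.3090, -0.9511)
|BD| = 7.7496
circle(B,10.00) ∩ circle(D,3.00): a=9.7461, h=2.2392
  candidates: C₊=(9.7066,2.4673) cross=17.353; C₋=(10.2562,-1.9772) cross=-17.353
  mode - wants cross < 0 → take C=(10.2562,-1.9772) (cross=-17.353)
ex = (C−B)/|BC| = (0.9947,-0.1026); ey = (0.1026,0.9947)
P = B + 3.34·ex + 0.66·ey = (3.6991,-0.6373)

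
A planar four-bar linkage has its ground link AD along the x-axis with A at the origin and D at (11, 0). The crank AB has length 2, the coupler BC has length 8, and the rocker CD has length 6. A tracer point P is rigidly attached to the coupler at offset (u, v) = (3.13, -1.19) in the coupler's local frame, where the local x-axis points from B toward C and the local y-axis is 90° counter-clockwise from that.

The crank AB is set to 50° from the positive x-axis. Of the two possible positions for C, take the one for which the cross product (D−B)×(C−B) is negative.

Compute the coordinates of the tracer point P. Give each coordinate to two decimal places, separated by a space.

2.58 -1.56

A=(0,0), D=(11.00,0)
B = A + 2.00·(cos50°, sin50°) = (1.2856, 1.5321)
|BD| = 9.8345
circle(B,8.00) ∩ circle(D,6.00): a=6.3408, h=4.8779
  candidates: C₊=(8.3089,5.3626) cross=47.972; C₋=(6.7890,-4.2741) cross=-47.972
  mode - wants cross < 0 → take C=(6.7890,-4.2741) (cross=-47.972)
ex = (C−B)/|BC| = (0.6879,-0.7258); ey = (0.7258,0.6879)
P = B + 3.13·ex + -1.19·ey = (2.5751,-1.5582)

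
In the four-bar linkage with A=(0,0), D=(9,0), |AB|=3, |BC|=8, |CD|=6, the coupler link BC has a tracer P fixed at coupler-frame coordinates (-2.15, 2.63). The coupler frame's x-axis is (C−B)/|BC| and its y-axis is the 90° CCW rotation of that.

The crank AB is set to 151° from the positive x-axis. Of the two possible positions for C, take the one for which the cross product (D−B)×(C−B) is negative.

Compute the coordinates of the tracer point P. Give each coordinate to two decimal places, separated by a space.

A=(0,0), D=(9.00,0)
B = A + 3.00·(cos151°, sin151°) = (-2.6239, 1.4544)
|BD| = 11.7145
circle(B,8.00) ∩ circle(D,6.00): a=7.0523, h=3.7768
  candidates: C₊=(4.8428,4.3264) cross=44.244; C₋=(3.9050,-3.1688) cross=-44.244
  mode - wants cross < 0 → take C=(3.9050,-3.1688) (cross=-44.244)
ex = (C−B)/|BC| = (0.8161,-0.5779); ey = (0.5779,0.8161)
P = B + -2.15·ex + 2.63·ey = (-2.8586,4.8433)

-2.86 4.84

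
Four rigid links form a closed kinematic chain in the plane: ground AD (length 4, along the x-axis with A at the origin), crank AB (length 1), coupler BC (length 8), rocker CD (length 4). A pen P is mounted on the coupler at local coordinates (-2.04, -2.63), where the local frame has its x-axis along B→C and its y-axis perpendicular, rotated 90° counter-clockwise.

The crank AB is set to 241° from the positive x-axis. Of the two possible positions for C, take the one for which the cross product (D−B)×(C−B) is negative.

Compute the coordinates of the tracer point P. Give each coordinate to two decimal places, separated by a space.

A=(0,0), D=(4.00,0)
B = A + 1.00·(cos241°, sin241°) = (-0.4848, -0.8746)
|BD| = 4.5693
circle(B,8.00) ∩ circle(D,4.00): a=7.5371, h=2.6818
  candidates: C₊=(6.3996,3.2003) cross=12.254; C₋=(7.4263,-2.0642) cross=-12.254
  mode - wants cross < 0 → take C=(7.4263,-2.0642) (cross=-12.254)
ex = (C−B)/|BC| = (0.9889,-0.1487); ey = (0.1487,0.9889)
P = B + -2.04·ex + -2.63·ey = (-2.8932,-3.1721)

-2.89 -3.17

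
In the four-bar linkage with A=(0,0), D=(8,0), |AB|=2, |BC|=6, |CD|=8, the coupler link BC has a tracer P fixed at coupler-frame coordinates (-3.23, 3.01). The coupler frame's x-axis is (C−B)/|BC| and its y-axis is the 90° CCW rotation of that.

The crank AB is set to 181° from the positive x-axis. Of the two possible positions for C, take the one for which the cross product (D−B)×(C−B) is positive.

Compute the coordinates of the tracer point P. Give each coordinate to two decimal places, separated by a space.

-6.34 -0.83

A=(0,0), D=(8.00,0)
B = A + 2.00·(cos181°, sin181°) = (-1.9997, -0.0349)
|BD| = 9.9998
circle(B,6.00) ∩ circle(D,8.00): a=3.5998, h=4.8001
  candidates: C₊=(1.5834,4.7777) cross=48.000; C₋=(1.6169,-4.8224) cross=-48.000
  mode + wants cross > 0 → take C=(1.5834,4.7777) (cross=48.000)
ex = (C−B)/|BC| = (0.5972,0.8021); ey = (-0.8021,0.5972)
P = B + -3.23·ex + 3.01·ey = (-6.3429,-0.8282)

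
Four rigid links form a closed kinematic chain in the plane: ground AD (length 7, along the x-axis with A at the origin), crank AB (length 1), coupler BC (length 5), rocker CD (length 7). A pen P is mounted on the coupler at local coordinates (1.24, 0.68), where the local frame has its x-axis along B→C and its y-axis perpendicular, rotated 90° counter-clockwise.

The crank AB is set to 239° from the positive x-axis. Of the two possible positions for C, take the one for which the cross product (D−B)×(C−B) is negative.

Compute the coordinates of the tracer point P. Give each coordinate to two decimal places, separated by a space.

A=(0,0), D=(7.00,0)
B = A + 1.00·(cos239°, sin239°) = (-0.5150, -0.8572)
|BD| = 7.5638
circle(B,5.00) ∩ circle(D,7.00): a=2.1954, h=4.4923
  candidates: C₊=(1.1571,3.8549) cross=33.978; C₋=(2.1753,-5.0717) cross=-33.978
  mode - wants cross < 0 → take C=(2.1753,-5.0717) (cross=-33.978)
ex = (C−B)/|BC| = (0.5381,-0.8429); ey = (0.8429,0.5381)
P = B + 1.24·ex + 0.68·ey = (0.7253,-1.5365)

0.73 -1.54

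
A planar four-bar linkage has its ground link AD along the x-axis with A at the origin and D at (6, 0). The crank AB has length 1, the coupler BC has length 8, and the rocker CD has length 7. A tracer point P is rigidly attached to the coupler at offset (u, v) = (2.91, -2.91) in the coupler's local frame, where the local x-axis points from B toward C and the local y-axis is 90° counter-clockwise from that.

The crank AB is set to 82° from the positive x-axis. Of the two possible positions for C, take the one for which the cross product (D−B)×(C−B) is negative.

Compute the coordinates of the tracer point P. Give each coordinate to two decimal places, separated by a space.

A=(0,0), D=(6.00,0)
B = A + 1.00·(cos82°, sin82°) = (0.1392, 0.9903)
|BD| = 5.9439
circle(B,8.00) ∩ circle(D,7.00): a=4.2337, h=6.7879
  candidates: C₊=(5.4446,6.9779) cross=40.346; C₋=(3.1829,-6.4081) cross=-40.346
  mode - wants cross < 0 → take C=(3.1829,-6.4081) (cross=-40.346)
ex = (C−B)/|BC| = (0.3805,-0.9248); ey = (0.9248,0.3805)
P = B + 2.91·ex + -2.91·ey = (-1.4448,-2.8080)

-1.44 -2.81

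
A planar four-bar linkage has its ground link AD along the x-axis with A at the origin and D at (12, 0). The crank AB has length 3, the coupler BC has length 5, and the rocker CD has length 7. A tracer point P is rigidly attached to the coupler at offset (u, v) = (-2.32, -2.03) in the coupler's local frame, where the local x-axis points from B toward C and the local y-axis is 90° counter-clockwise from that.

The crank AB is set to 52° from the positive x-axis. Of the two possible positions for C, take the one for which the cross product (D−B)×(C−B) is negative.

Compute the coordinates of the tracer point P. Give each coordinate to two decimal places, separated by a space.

A=(0,0), D=(12.00,0)
B = A + 3.00·(cos52°, sin52°) = (1.8470, 2.3640)
|BD| = 10.4246
circle(B,5.00) ∩ circle(D,7.00): a=4.0612, h=2.9166
  candidates: C₊=(6.4638,4.2837) cross=30.405; C₋=(5.1409,-1.3976) cross=-30.405
  mode - wants cross < 0 → take C=(5.1409,-1.3976) (cross=-30.405)
ex = (C−B)/|BC| = (0.6588,-0.7523); ey = (0.7523,0.6588)
P = B + -2.32·ex + -2.03·ey = (-1.2086,2.7721)

-1.21 2.77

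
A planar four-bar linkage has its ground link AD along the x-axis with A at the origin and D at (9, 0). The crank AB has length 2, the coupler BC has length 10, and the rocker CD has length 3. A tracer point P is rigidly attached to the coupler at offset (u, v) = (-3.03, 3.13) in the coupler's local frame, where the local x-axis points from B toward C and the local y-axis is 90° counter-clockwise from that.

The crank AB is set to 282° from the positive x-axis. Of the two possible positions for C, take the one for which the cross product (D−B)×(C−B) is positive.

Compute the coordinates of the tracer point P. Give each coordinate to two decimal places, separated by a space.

A=(0,0), D=(9.00,0)
B = A + 2.00·(cos282°, sin282°) = (0.4158, -1.9563)
|BD| = 8.8043
circle(B,10.00) ∩ circle(D,3.00): a=9.5701, h=2.9006
  candidates: C₊=(9.1022,2.9983) cross=25.538; C₋=(10.3912,-2.6579) cross=-25.538
  mode + wants cross > 0 → take C=(9.1022,2.9983) (cross=25.538)
ex = (C−B)/|BC| = (0.8686,0.4955); ey = (-0.4955,0.8686)
P = B + -3.03·ex + 3.13·ey = (-3.7669,-0.7387)

-3.77 -0.74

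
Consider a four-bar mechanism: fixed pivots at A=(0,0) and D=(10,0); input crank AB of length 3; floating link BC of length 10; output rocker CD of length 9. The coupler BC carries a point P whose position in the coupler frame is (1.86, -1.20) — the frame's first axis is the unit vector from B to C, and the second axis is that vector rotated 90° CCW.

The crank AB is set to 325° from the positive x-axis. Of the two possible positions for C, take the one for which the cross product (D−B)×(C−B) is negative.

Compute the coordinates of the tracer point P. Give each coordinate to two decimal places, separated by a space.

A=(0,0), D=(10.00,0)
B = A + 3.00·(cos325°, sin325°) = (2.4575, -1.7207)
|BD| = 7.7363
circle(B,10.00) ∩ circle(D,9.00): a=5.0961, h=8.6040
  candidates: C₊=(5.5122,7.8013) cross=66.564; C₋=(9.3397,-8.9757) cross=-66.564
  mode - wants cross < 0 → take C=(9.3397,-8.9757) (cross=-66.564)
ex = (C−B)/|BC| = (0.6882,-0.7255); ey = (0.7255,0.6882)
P = B + 1.86·ex + -1.20·ey = (2.8669,-3.8960)

2.87 -3.90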